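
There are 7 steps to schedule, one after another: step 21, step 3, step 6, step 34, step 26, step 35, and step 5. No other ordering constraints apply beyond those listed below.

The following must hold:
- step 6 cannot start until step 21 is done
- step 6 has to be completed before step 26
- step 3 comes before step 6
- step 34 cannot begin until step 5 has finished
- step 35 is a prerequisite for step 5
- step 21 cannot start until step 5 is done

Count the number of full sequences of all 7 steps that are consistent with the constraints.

2 steps have no prerequisites (step 3, step 35), so any of them could come first.
Systematically extending each partial ordering one step at a time and counting, there are 18 complete orderings.

18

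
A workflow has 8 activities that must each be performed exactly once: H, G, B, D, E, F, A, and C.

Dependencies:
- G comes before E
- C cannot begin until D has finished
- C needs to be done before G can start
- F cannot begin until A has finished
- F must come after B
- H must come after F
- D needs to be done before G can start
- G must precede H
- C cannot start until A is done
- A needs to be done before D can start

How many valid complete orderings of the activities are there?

34

2 activities have no prerequisites (B, A), so any of them could come first.
Systematically extending each partial ordering one activity at a time and counting, there are 34 complete orderings.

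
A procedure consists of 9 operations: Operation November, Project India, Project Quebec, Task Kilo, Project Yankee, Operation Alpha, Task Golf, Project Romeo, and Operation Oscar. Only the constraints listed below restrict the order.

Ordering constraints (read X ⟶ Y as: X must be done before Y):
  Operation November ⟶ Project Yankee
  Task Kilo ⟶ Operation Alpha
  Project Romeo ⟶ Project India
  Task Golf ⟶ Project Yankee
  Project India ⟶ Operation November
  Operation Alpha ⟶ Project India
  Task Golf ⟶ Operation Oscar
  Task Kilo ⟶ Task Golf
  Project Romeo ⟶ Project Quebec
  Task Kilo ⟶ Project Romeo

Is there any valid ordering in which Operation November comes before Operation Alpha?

No

Following Operation Alpha → Project India → Operation November, Operation Alpha must precede Operation November in every valid ordering.
Hence Operation November can never be scheduled before Operation Alpha.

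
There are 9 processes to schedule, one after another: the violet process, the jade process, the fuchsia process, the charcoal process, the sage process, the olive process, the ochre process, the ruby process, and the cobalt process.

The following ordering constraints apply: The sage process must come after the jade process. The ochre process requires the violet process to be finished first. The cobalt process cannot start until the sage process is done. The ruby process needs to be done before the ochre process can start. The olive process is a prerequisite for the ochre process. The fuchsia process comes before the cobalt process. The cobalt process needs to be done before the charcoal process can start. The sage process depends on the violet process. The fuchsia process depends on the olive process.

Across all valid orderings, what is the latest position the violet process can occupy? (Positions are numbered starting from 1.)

5

The processes that are forced after the violet process, directly or by a chain of constraints, are the charcoal process, the sage process, the ochre process, the cobalt process. That's 4 processes.
With 4 mandatory successors out of 9 processes total, the latest slot for the violet process is 9−4 = 5, and it's reachable by doing all non-successors before the violet process.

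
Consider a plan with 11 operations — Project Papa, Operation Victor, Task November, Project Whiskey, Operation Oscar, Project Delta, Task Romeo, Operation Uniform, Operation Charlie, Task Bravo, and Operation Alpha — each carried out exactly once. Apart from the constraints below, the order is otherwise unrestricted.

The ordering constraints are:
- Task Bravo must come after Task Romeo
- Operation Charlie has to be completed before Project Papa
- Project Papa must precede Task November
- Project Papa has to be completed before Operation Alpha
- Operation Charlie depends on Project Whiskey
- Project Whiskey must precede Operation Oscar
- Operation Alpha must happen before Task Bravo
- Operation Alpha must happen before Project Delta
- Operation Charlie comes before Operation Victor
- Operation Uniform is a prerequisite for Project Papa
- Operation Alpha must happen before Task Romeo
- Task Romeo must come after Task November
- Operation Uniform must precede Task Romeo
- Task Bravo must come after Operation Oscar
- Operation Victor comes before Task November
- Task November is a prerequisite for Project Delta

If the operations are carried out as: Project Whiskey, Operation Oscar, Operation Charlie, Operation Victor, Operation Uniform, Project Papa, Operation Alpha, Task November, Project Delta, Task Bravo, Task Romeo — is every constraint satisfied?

No

The sequence places Task Bravo ahead of Task Romeo.
That contradicts the constraint that Task Romeo must precede Task Bravo.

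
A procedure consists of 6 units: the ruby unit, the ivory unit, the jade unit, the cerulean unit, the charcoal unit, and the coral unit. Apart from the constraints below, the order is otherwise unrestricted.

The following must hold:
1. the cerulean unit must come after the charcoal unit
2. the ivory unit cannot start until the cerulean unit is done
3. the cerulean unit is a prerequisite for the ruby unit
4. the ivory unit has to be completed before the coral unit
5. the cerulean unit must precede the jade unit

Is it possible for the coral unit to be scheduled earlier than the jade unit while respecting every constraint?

The constraints leave the coral unit and the jade unit unordered relative to each other; nothing requires the jade unit earlier.
So a valid ordering placing the coral unit earlier than the jade unit exists.

Yes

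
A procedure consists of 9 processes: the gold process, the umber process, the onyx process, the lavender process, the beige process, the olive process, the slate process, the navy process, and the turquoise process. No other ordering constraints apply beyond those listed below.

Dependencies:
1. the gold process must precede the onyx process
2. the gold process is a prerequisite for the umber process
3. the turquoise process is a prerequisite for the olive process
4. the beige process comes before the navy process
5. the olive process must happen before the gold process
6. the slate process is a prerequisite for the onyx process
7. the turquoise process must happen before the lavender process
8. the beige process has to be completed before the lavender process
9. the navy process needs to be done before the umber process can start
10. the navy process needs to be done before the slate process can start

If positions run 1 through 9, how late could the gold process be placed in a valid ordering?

7

Every process that must follow the gold process has to come after it. Tracing all chains starting from the gold process, those processes are: the umber process, the onyx process — 2 in total.
With 2 mandatory successors out of 9 processes total, the latest slot for the gold process is 9−2 = 7, and it's reachable by doing all non-successors before the gold process.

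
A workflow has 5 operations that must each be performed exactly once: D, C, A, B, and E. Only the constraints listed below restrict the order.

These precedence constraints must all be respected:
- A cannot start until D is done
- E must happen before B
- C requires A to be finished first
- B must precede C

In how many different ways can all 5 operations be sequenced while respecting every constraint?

The operations with no prerequisites are D, E; any of them can be placed first.
Counting all ways to extend the partial order to a total order gives 6.

6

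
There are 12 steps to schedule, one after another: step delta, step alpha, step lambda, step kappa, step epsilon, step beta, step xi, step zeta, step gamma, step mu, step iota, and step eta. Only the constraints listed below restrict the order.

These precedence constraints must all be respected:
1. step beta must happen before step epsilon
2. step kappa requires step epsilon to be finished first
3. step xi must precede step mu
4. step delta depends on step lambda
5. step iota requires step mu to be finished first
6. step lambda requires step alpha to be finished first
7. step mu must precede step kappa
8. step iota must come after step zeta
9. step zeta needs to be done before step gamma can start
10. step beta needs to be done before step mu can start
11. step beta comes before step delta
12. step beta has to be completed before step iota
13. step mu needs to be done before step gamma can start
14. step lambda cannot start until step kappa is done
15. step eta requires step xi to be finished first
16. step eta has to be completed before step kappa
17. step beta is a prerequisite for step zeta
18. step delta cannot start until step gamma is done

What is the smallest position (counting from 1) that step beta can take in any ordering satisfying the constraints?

Step beta has no prerequisites at all, so it can go in position 1.

1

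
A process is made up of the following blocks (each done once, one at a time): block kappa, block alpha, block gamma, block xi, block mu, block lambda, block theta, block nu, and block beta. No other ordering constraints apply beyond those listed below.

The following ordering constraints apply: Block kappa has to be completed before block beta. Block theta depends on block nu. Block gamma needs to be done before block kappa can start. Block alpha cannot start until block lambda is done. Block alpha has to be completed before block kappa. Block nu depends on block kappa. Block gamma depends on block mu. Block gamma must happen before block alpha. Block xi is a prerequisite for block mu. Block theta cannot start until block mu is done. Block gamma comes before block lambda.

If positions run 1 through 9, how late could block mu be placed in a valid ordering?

The blocks that are forced after block mu, directly or by a chain of constraints, are block kappa, block alpha, block gamma, block lambda, block theta, block nu, block beta. That's 7 blocks.
So at least 7 blocks follow block mu, putting block mu no later than position 2. That position is achievable by scheduling everything else first.

2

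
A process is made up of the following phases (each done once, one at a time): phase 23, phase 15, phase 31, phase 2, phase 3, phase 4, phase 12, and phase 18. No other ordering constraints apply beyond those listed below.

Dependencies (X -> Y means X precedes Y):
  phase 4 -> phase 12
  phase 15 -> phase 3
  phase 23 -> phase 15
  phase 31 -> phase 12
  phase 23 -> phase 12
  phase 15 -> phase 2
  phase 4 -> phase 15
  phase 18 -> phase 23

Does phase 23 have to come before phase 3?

There is a constraint chain phase 23 → phase 15 → phase 3.
Hence phase 23 necessarily comes before phase 3.

Yes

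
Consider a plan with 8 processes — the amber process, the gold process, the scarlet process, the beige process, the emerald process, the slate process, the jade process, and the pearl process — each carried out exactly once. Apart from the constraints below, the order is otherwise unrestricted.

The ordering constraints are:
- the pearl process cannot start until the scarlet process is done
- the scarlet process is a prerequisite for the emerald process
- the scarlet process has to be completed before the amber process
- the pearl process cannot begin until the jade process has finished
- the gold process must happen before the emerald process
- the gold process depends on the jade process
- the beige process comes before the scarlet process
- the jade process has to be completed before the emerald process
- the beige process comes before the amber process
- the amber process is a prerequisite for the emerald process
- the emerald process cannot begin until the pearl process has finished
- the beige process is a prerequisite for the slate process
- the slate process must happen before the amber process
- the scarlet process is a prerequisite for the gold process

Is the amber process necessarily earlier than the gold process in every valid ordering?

No

Nothing in the constraints links the amber process and the gold process; they are unordered relative to each other.
So the amber process can come before the gold process or after — it is not forced.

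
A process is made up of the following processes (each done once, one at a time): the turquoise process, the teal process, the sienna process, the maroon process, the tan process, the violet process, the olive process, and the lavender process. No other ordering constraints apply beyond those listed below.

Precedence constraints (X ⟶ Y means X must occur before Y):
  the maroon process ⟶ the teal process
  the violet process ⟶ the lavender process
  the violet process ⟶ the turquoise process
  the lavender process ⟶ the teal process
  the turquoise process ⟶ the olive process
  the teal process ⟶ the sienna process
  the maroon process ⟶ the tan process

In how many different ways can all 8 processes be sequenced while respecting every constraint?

2 processes have no prerequisites (the maroon process, the violet process), so any of them could come first.
Counting all ways to extend the partial order to a total order gives 217.

217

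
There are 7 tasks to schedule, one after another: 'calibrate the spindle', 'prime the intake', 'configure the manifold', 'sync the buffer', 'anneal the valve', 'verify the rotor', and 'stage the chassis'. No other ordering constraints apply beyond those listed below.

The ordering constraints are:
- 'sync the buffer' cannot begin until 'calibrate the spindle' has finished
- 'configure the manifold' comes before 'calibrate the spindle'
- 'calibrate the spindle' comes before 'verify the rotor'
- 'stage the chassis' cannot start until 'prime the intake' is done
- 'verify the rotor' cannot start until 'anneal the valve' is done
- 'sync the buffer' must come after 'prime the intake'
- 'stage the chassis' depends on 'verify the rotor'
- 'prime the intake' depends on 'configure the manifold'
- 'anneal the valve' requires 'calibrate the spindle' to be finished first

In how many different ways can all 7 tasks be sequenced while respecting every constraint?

Only 'configure the manifold' has no prerequisites, so it must go first.
Systematically extending each partial ordering one task at a time and counting, there are 13 complete orderings.

13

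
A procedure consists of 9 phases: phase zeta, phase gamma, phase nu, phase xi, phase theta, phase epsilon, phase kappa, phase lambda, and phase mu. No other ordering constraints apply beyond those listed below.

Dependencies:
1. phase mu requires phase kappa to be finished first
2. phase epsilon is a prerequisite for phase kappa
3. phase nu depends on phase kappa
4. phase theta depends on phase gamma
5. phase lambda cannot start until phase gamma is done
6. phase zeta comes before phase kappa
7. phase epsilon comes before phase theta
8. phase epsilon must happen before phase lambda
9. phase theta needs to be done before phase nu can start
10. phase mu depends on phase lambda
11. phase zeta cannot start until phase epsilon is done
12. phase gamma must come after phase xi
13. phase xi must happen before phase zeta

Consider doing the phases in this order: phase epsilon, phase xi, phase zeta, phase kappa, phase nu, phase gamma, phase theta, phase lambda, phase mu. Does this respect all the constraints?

No

The sequence places phase nu ahead of phase theta.
Since phase theta is required before phase nu, the ordering is invalid.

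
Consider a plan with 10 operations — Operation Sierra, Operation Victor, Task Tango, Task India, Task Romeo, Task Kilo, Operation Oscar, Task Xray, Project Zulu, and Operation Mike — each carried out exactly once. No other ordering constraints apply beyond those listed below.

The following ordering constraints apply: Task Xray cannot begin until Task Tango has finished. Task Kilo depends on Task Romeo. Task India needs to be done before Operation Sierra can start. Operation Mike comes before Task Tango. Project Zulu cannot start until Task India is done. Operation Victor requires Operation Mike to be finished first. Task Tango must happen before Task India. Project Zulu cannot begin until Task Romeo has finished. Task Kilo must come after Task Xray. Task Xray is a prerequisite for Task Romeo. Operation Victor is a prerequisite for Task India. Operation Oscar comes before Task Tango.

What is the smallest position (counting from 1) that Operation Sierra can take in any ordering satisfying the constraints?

6

Working backwards through the constraints from Operation Sierra, its full set of required predecessors is Operation Victor, Task Tango, Task India, Operation Oscar, Operation Mike — 5 of them.
With 5 mandatory predecessors, the earliest Operation Sierra can sit is position 5+1 = 6, and placing just those 5 first achieves it.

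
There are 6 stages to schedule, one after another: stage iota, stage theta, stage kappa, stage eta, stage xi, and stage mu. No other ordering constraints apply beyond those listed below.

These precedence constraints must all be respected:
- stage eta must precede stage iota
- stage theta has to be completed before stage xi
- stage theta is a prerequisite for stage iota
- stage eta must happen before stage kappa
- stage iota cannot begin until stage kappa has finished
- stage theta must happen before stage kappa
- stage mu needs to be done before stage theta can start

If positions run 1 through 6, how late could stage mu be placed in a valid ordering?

2

The stages that are forced after stage mu, directly or by a chain of constraints, are stage iota, stage theta, stage kappa, stage xi. That's 4 stages.
With 4 mandatory successors out of 6 stages total, the latest slot for stage mu is 6−4 = 2, and it's reachable by doing all non-successors before stage mu.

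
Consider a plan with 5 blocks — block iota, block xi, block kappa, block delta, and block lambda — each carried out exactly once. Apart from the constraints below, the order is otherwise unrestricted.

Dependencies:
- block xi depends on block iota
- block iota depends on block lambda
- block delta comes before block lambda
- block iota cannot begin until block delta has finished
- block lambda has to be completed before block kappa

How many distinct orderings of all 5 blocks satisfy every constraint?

Only block delta has no prerequisites, so it must go first.
Enumerating by repeatedly choosing an available block (one whose prerequisites are all placed) gives 3 distinct complete orderings.

3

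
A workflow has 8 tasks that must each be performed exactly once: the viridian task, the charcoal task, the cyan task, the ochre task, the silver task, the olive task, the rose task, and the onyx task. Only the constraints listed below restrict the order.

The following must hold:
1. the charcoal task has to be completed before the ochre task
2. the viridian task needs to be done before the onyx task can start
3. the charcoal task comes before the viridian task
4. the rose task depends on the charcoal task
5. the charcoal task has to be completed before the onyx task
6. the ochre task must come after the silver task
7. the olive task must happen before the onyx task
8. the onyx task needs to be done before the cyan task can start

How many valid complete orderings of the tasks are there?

370

3 tasks have no prerequisites (the charcoal task, the silver task, the olive task), so any of them could come first.
Counting all ways to extend the partial order to a total order gives 370.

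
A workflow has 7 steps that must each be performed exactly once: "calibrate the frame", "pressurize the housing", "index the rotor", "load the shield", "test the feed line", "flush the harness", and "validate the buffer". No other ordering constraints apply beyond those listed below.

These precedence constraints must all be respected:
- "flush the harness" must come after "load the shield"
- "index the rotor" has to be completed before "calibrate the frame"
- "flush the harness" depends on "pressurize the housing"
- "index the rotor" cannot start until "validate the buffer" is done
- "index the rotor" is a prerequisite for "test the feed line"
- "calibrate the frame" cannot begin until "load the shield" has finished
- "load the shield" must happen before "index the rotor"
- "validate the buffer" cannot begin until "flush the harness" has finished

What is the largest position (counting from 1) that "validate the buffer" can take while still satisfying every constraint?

The steps that are forced after "validate the buffer", directly or by a chain of constraints, are "calibrate the frame", "index the rotor", "test the feed line". That's 3 steps.
So at least 3 steps follow "validate the buffer", putting "validate the buffer" no later than position 4. That position is achievable by scheduling everything else first.

4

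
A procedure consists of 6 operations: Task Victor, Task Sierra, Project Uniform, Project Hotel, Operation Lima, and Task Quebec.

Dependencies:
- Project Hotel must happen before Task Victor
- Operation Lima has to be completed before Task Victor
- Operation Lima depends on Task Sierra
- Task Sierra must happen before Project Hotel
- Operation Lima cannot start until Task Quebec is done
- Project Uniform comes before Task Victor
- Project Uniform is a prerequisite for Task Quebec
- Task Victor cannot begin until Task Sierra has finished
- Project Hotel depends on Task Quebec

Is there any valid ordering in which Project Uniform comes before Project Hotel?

Every valid ordering already has Project Uniform before Project Hotel (the constraints require it), so in particular at least one does.

Yes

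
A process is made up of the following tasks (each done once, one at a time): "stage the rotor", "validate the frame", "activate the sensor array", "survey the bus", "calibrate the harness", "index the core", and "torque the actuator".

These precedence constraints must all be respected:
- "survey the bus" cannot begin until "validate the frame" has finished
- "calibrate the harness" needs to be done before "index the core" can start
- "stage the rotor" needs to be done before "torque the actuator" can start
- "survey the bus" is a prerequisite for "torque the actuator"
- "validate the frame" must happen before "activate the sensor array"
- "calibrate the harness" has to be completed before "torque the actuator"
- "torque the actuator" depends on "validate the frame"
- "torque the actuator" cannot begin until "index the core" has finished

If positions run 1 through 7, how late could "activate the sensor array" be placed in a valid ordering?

7

No constraint forces any task after "activate the sensor array", so it can be placed last, in position 7.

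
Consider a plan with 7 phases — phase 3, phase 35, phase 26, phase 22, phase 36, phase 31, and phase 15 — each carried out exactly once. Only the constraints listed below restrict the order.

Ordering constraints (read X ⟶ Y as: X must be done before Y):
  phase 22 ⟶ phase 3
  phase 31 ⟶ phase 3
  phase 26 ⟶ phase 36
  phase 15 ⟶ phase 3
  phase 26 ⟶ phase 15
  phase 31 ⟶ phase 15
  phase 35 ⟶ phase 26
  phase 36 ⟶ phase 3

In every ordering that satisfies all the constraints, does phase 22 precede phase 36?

No

Phase 22 and phase 36 are not related by any chain of constraints.
So phase 22 can come before phase 36 or after — it is not forced.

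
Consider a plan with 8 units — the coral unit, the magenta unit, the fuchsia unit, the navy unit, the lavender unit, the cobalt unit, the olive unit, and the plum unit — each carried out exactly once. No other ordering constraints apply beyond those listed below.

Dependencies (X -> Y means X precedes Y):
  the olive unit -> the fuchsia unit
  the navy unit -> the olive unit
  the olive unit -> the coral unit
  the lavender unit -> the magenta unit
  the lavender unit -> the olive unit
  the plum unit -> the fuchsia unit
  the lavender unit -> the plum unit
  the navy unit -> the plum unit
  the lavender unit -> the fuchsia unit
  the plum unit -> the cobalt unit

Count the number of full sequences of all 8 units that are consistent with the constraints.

208

The units with no prerequisites are the navy unit, the lavender unit; any of them can be placed first.
Counting all ways to extend the partial order to a total order gives 208.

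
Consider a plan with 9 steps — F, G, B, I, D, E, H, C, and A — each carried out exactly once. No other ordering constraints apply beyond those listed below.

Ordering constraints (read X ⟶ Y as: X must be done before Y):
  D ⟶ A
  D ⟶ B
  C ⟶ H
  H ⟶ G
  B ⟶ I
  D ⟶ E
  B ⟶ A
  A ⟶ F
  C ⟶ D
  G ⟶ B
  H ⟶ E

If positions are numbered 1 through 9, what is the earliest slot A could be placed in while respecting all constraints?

6

Every step that must precede A has to come before it. Tracing all chains that end at A, those steps are: G, B, D, H, C — 5 in total.
So at minimum 5 steps come before A, putting A no earlier than position 6. That position is achievable by scheduling exactly those predecessors first.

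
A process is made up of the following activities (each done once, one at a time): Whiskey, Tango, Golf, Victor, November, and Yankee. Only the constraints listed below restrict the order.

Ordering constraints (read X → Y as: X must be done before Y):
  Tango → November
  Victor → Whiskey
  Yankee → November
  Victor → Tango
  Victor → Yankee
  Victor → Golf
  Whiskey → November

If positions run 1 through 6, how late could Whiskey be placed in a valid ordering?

5

The only activity forced after Whiskey (directly or by a chain) is November.
With 1 mandatory successor out of 6 activities total, the latest slot for Whiskey is 6−1 = 5, and it's reachable by doing all non-successors before Whiskey.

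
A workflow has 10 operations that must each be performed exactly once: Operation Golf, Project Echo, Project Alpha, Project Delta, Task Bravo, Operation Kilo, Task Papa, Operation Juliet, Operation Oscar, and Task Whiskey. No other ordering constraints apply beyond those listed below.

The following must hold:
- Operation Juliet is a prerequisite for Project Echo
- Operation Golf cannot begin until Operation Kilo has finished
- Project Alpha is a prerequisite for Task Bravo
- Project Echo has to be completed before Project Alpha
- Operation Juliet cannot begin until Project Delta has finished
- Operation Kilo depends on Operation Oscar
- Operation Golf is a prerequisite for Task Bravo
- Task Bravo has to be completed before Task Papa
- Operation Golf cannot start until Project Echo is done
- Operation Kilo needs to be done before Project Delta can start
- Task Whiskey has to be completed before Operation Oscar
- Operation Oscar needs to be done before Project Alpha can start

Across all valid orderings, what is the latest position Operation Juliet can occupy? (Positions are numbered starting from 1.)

Following every chain forward from Operation Juliet, the operations that must come later are Operation Golf, Project Echo, Project Alpha, Task Bravo, Task Papa — 5 of them.
So at least 5 operations follow Operation Juliet, putting Operation Juliet no later than position 5. That position is achievable by scheduling everything else first.

5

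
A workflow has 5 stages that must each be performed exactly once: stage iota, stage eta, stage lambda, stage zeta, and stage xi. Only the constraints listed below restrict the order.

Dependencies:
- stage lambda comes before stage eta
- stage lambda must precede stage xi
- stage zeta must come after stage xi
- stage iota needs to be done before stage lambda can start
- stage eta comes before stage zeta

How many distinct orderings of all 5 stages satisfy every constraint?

2

Only stage iota has no prerequisites, so it must go first.
Systematically extending each partial ordering one stage at a time and counting, there are 2 complete orderings.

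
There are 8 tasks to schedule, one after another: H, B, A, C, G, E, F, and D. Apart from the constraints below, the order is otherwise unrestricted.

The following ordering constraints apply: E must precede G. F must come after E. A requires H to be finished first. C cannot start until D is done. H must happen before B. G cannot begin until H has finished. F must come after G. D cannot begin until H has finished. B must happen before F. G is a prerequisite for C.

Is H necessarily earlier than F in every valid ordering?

Yes

Tracing the constraints gives a chain: H → B → F.
Hence H necessarily comes before F.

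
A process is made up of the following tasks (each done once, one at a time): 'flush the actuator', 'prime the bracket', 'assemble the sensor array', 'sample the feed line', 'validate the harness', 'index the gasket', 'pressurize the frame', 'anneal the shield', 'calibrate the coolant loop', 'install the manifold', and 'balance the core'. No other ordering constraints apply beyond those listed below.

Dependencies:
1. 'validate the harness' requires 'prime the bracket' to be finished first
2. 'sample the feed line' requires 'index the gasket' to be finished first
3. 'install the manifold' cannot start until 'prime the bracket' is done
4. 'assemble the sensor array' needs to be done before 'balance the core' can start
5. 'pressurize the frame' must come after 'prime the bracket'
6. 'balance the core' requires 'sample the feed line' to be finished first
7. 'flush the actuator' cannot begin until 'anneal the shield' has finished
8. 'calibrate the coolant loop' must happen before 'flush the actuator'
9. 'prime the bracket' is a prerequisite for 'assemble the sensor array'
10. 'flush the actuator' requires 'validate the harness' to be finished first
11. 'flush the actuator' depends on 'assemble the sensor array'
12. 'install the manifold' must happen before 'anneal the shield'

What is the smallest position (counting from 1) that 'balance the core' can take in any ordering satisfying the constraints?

Working backwards through the constraints from 'balance the core', its full set of required predecessors is 'prime the bracket', 'assemble the sensor array', 'sample the feed line', 'index the gasket' — 4 of them.
With 4 mandatory predecessors, the earliest 'balance the core' can sit is position 4+1 = 5, and placing just those 4 first achieves it.

5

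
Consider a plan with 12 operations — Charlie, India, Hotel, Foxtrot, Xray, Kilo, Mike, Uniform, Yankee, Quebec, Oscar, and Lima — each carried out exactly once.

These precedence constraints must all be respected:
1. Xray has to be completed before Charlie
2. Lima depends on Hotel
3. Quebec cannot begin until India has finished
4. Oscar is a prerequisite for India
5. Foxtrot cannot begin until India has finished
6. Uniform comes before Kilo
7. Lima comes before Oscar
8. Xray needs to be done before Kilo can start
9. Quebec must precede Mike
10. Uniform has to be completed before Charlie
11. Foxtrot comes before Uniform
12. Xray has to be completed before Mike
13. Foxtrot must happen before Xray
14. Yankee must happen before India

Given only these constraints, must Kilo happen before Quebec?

No chain of constraints connects Kilo to Quebec in either direction.
There exist valid orderings with Quebec before Kilo, so Kilo is not required to come first.

No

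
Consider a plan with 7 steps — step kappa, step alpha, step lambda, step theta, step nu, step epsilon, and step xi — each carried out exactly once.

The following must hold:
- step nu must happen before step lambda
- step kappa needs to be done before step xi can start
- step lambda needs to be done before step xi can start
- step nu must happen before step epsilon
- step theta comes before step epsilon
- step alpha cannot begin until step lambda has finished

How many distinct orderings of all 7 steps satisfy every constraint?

3 steps have no prerequisites (step kappa, step theta, step nu), so any of them could come first.
Counting all ways to extend the partial order to a total order gives 136.

136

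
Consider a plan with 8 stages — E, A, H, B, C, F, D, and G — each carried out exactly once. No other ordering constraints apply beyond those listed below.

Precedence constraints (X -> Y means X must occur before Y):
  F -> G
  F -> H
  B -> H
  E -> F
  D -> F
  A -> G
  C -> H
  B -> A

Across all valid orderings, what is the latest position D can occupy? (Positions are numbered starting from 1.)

Every stage that must follow D has to come after it. Tracing all chains starting from D, those stages are: H, F, G — 3 in total.
With 3 mandatory successors out of 8 stages total, the latest slot for D is 8−3 = 5, and it's reachable by doing all non-successors before D.

5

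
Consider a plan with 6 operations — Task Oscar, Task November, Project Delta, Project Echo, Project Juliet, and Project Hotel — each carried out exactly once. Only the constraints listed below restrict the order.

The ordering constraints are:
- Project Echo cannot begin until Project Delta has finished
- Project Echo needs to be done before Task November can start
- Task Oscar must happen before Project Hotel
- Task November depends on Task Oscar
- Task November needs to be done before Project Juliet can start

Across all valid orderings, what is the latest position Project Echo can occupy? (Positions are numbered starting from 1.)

4

Every operation that must follow Project Echo has to come after it. Tracing all chains starting from Project Echo, those operations are: Task November, Project Juliet — 2 in total.
With 2 mandatory successors out of 6 operations total, the latest slot for Project Echo is 6−2 = 4, and it's reachable by doing all non-successors before Project Echo.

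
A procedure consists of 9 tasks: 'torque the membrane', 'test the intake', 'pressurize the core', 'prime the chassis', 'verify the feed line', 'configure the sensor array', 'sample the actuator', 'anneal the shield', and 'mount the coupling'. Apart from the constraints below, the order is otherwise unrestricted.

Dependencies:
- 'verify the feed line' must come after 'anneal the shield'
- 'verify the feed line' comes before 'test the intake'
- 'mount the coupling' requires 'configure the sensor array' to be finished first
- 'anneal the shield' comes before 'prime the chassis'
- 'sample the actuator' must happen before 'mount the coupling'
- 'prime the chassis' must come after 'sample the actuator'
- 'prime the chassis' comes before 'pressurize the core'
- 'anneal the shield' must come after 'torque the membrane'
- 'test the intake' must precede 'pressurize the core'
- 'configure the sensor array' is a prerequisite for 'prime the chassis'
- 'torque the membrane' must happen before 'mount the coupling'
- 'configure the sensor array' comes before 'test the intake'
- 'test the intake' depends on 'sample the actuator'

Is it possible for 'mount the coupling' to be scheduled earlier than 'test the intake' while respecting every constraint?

Yes

The constraints leave 'mount the coupling' and 'test the intake' unordered relative to each other; nothing requires 'test the intake' earlier.
So a valid ordering placing 'mount the coupling' earlier than 'test the intake' exists.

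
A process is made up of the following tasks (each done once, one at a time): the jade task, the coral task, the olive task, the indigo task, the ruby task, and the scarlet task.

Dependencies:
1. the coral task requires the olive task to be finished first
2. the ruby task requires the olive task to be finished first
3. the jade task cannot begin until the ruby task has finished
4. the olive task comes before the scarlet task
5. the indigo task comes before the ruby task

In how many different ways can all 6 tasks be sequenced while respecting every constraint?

32

The tasks with no prerequisites are the olive task, the indigo task; any of them can be placed first.
Counting all ways to extend the partial order to a total order gives 32.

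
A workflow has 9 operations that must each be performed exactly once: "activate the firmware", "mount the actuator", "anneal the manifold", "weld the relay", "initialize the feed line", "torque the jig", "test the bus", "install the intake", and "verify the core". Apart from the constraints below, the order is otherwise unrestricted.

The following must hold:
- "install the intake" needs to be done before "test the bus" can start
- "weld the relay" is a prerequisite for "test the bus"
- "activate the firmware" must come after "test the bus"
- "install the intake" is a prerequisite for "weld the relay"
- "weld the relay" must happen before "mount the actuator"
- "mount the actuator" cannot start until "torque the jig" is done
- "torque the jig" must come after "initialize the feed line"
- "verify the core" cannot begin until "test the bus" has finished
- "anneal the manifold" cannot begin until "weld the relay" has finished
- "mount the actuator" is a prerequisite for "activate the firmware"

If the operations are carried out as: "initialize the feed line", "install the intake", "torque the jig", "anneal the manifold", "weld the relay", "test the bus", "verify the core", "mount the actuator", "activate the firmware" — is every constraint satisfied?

The sequence places "anneal the manifold" ahead of "weld the relay".
But one of the constraints requires "weld the relay" before "anneal the manifold", so this ordering violates it.

No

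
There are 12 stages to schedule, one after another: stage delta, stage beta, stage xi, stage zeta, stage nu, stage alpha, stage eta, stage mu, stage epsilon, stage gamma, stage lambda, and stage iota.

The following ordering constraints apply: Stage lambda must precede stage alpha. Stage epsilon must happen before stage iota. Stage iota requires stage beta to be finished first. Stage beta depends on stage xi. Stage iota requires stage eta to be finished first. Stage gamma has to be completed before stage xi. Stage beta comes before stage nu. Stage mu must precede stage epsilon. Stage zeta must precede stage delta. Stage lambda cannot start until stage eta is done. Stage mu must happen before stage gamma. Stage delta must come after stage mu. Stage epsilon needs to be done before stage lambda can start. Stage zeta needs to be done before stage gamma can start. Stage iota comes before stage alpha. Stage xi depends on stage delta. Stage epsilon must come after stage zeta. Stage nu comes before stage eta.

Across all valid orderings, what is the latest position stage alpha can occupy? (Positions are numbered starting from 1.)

12

Nothing depends on stage alpha, so it can be the final stage, position 12.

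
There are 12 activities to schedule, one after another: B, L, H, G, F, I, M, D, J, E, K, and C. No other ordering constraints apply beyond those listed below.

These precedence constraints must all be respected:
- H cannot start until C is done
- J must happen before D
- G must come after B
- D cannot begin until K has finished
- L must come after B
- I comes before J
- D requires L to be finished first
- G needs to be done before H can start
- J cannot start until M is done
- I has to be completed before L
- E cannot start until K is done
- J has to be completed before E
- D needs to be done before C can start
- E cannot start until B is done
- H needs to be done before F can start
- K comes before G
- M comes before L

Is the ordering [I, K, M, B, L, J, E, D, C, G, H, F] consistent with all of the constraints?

Yes

Going through the constraints one by one, each required predecessor appears earlier in the sequence than its dependent — e.g. K (position 2) is before G (position 10), as required.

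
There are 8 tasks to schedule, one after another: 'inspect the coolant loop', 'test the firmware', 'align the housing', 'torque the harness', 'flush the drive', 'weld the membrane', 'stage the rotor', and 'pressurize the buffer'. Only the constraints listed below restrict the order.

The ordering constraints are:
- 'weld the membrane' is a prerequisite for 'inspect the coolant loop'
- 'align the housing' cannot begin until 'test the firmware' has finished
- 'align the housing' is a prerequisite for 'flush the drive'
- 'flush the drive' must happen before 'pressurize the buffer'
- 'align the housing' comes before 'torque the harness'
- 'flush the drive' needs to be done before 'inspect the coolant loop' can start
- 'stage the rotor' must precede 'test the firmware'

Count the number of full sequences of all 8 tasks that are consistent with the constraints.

The tasks with no prerequisites are 'weld the membrane', 'stage the rotor'; any of them can be placed first.
Systematically extending each partial ordering one task at a time and counting, there are 49 complete orderings.

49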